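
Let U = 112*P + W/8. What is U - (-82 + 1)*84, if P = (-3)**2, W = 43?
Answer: 62539/8 ≈ 7817.4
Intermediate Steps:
P = 9
U = 8107/8 (U = 112*9 + 43/8 = 1008 + 43*(1/8) = 1008 + 43/8 = 8107/8 ≈ 1013.4)
U - (-82 + 1)*84 = 8107/8 - (-82 + 1)*84 = 8107/8 - (-81)*84 = 8107/8 - 1*(-6804) = 8107/8 + 6804 = 62539/8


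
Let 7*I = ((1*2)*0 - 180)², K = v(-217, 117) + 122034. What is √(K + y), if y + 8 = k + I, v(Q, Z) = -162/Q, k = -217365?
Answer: I*√4271428217/217 ≈ 301.18*I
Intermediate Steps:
K = 26481540/217 (K = -162/(-217) + 122034 = -162*(-1/217) + 122034 = 162/217 + 122034 = 26481540/217 ≈ 1.2203e+5)
I = 32400/7 (I = ((1*2)*0 - 180)²/7 = (2*0 - 180)²/7 = (0 - 180)²/7 = (⅐)*(-180)² = (⅐)*32400 = 32400/7 ≈ 4628.6)
y = -1489211/7 (y = -8 + (-217365 + 32400/7) = -8 - 1489155/7 = -1489211/7 ≈ -2.1274e+5)
√(K + y) = √(26481540/217 - 1489211/7) = √(-19684001/217) = I*√4271428217/217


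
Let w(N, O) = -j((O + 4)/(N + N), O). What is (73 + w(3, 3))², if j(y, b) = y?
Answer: 185761/36 ≈ 5160.0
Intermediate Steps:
w(N, O) = -(4 + O)/(2*N) (w(N, O) = -(O + 4)/(N + N) = -(4 + O)/(2*N))
(73 + w(3, 3))² = (73 + (½)*(-4 - 1*3)/3)² = (73 + (½)*(⅓)*(-4 - 3))² = (73 + (½)*(⅓)*(-7))² = (73 - 7/6)² = (431/6)² = 185761/36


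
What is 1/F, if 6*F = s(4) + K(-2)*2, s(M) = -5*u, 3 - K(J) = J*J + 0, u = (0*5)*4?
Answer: -3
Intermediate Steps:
u = 0 (u = 0*4 = 0)
K(J) = 3 - J² (K(J) = 3 - (J*J + 0) = 3 - (J² + 0) = 3 - J²)
s(M) = 0 (s(M) = -5*0 = 0)
F = -⅓ (F = (0 + (3 - 1*(-2)²)*2)/6 = (0 + (3 - 1*4)*2)/6 = (0 + (3 - 4)*2)/6 = (0 - 1*2)/6 = (0 - 2)/6 = (⅙)*(-2) = -⅓ ≈ -0.33333)
1/F = 1/(-⅓) = -3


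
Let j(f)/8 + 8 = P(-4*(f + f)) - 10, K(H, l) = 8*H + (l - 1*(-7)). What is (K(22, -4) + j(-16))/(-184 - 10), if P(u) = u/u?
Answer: -43/194 ≈ -0.22165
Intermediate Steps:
K(H, l) = 7 + l + 8*H (K(H, l) = 8*H + (l + 7) = 8*H + (7 + l) = 7 + l + 8*H)
P(u) = 1
j(f) = -136 (j(f) = -64 + 8*(1 - 10) = -64 + 8*(-9) = -64 - 72 = -136)
(K(22, -4) + j(-16))/(-184 - 10) = ((7 - 4 + 8*22) - 136)/(-184 - 10) = ((7 - 4 + 176) - 136)/(-194) = (179 - 136)*(-1/194) = 43*(-1/194) = -43/194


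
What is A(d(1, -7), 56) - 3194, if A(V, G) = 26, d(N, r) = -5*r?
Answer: -3168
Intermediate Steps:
A(d(1, -7), 56) - 3194 = 26 - 3194 = -3168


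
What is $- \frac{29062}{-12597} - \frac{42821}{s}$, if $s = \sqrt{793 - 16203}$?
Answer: $\frac{29062}{12597} + \frac{42821 i \sqrt{15410}}{15410} \approx 2.3071 + 344.95 i$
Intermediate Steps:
$s = i \sqrt{15410}$ ($s = \sqrt{-15410} = i \sqrt{15410} \approx 124.14 i$)
$- \frac{29062}{-12597} - \frac{42821}{s} = - \frac{29062}{-12597} - \frac{42821}{i \sqrt{15410}} = \left(-29062\right) \left(- \frac{1}{12597}\right) - 42821 \left(- \frac{i \sqrt{15410}}{15410}\right) = \frac{29062}{12597} + \frac{42821 i \sqrt{15410}}{15410}$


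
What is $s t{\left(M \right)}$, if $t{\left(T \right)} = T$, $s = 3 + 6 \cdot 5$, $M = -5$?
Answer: $-165$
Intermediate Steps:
$s = 33$ ($s = 3 + 30 = 33$)
$s t{\left(M \right)} = 33 \left(-5\right) = -165$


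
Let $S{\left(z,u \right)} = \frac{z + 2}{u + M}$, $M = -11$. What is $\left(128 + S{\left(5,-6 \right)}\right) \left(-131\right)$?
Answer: $- \frac{284139}{17} \approx -16714.0$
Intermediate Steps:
$S{\left(z,u \right)} = \frac{2 + z}{-11 + u}$ ($S{\left(z,u \right)} = \frac{z + 2}{u - 11} = \frac{2 + z}{-11 + u}$)
$\left(128 + S{\left(5,-6 \right)}\right) \left(-131\right) = \left(128 + \frac{2 + 5}{-11 - 6}\right) \left(-131\right) = \left(128 + \frac{1}{-17} \cdot 7\right) \left(-131\right) = \left(128 - \frac{7}{17}\right) \left(-131\right) = \frac{2169}{17} \left(-131\right) = - \frac{284139}{17}$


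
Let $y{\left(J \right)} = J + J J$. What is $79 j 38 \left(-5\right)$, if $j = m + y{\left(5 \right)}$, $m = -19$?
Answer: $-165110$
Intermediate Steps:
$y{\left(J \right)} = J + J^{2}$
$j = 11$ ($j = -19 + 5 \left(1 + 5\right) = -19 + 5 \cdot 6 = -19 + 30 = 11$)
$79 j 38 \left(-5\right) = 79 \cdot 11 \cdot 38 \left(-5\right) = 869 \left(-190\right) = -165110$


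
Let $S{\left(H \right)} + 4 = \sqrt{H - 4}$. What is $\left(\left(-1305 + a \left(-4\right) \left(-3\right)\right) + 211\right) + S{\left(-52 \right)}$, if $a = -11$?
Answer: $-1230 + 2 i \sqrt{14} \approx -1230.0 + 7.4833 i$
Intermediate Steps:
$S{\left(H \right)} = -4 + \sqrt{-4 + H}$ ($S{\left(H \right)} = -4 + \sqrt{H - 4} = -4 + \sqrt{-4 + H}$)
$\left(\left(-1305 + a \left(-4\right) \left(-3\right)\right) + 211\right) + S{\left(-52 \right)} = \left(\left(-1305 + \left(-11\right) \left(-4\right) \left(-3\right)\right) + 211\right) - \left(4 - \sqrt{-4 - 52}\right) = \left(\left(-1305 + 44 \left(-3\right)\right) + 211\right) - \left(4 - \sqrt{-56}\right) = \left(\left(-1305 - 132\right) + 211\right) - \left(4 - 2 i \sqrt{14}\right) = \left(-1437 + 211\right) - \left(4 - 2 i \sqrt{14}\right) = -1226 - \left(4 - 2 i \sqrt{14}\right) = -1230 + 2 i \sqrt{14}$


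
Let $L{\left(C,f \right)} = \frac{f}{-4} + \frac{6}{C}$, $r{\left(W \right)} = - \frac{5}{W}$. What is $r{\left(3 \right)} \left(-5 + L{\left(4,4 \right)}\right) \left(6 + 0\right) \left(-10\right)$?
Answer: $-450$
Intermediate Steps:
$L{\left(C,f \right)} = \frac{6}{C} - \frac{f}{4}$ ($L{\left(C,f \right)} = f \left(- \frac{1}{4}\right) + \frac{6}{C} = - \frac{f}{4} + \frac{6}{C} = \frac{6}{C} - \frac{f}{4}$)
$r{\left(3 \right)} \left(-5 + L{\left(4,4 \right)}\right) \left(6 + 0\right) \left(-10\right) = - \frac{5}{3} \left(-5 + \left(\frac{6}{4} - 1\right)\right) \left(6 + 0\right) \left(-10\right) = \left(-5\right) \frac{1}{3} \left(-5 + \left(6 \cdot \frac{1}{4} - 1\right)\right) 6 \left(-10\right) = - \frac{5 \left(-5 + \left(\frac{3}{2} - 1\right)\right) 6}{3} \left(-10\right) = - \frac{5 \left(-5 + \frac{1}{2}\right) 6}{3} \left(-10\right) = - \frac{5 \left(\left(- \frac{9}{2}\right) 6\right)}{3} \left(-10\right) = \left(- \frac{5}{3}\right) \left(-27\right) \left(-10\right) = 45 \left(-10\right) = -450$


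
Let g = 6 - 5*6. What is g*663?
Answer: -15912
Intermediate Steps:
g = -24 (g = 6 - 30 = -24)
g*663 = -24*663 = -15912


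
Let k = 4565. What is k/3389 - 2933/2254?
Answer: 49939/1091258 ≈ 0.045763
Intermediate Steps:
k/3389 - 2933/2254 = 4565/3389 - 2933/2254 = 4565*(1/3389) - 2933*1/2254 = 4565/3389 - 419/322 = 49939/1091258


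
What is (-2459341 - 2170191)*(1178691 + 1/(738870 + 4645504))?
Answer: -14690692914734207210/2692187 ≈ -5.4568e+12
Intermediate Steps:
(-2459341 - 2170191)*(1178691 + 1/(738870 + 4645504)) = -4629532*(1178691 + 1/5384374) = -4629532*6346513174435/5384374 = -14690692914734207210/2692187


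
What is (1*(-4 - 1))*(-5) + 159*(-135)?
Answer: -21440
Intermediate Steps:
(1*(-4 - 1))*(-5) + 159*(-135) = (1*(-5))*(-5) - 21465 = -5*(-5) - 21465 = 25 - 21465 = -21440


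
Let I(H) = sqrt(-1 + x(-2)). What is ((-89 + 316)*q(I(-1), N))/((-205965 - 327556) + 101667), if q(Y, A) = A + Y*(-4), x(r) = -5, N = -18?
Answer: 2043/215927 + 454*I*sqrt(6)/215927 ≈ 0.0094615 + 0.0051502*I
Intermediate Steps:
I(H) = I*sqrt(6) (I(H) = sqrt(-1 - 5) = sqrt(-6) = I*sqrt(6))
q(Y, A) = A - 4*Y
((-89 + 316)*q(I(-1), N))/((-205965 - 327556) + 101667) = ((-89 + 316)*(-18 - 4*I*sqrt(6)))/((-205965 - 327556) + 101667) = (227*(-18 - 4*I*sqrt(6)))/(-533521 + 101667) = (-4086 - 908*I*sqrt(6))/(-431854) = (-4086 - 908*I*sqrt(6))*(-1/431854) = 2043/215927 + 454*I*sqrt(6)/215927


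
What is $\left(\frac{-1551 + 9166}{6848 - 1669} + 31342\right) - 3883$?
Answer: $\frac{142217776}{5179} \approx 27460.0$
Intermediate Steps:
$\left(\frac{-1551 + 9166}{6848 - 1669} + 31342\right) - 3883 = \left(\frac{7615}{5179} + 31342\right) - 3883 = \frac{162327833}{5179} - 3883 = \frac{142217776}{5179}$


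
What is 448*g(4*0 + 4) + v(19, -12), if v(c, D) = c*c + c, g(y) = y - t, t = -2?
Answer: 3068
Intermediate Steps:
g(y) = 2 + y (g(y) = y - 1*(-2) = y + 2 = 2 + y)
v(c, D) = c + c² (v(c, D) = c² + c = c + c²)
448*g(4*0 + 4) + v(19, -12) = 448*(2 + (4*0 + 4)) + 19*(1 + 19) = 448*(2 + (0 + 4)) + 19*20 = 448*(2 + 4) + 380 = 448*6 + 380 = 2688 + 380 = 3068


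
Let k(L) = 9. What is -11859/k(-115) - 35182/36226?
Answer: -71653462/54339 ≈ -1318.6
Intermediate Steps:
-11859/k(-115) - 35182/36226 = -11859/9 - 35182/36226 = -11859*⅑ - 35182*1/36226 = -3953/3 - 17591/18113 = -71653462/54339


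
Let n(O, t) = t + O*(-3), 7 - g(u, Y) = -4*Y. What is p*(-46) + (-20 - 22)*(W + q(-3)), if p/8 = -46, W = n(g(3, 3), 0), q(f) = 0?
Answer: 19322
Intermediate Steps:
g(u, Y) = 7 + 4*Y (g(u, Y) = 7 - (-4)*Y = 7 + 4*Y)
n(O, t) = t - 3*O
W = -57 (W = 0 - 3*(7 + 4*3) = 0 - 3*(7 + 12) = 0 - 3*19 = 0 - 57 = -57)
p = -368 (p = 8*(-46) = -368)
p*(-46) + (-20 - 22)*(W + q(-3)) = -368*(-46) + (-20 - 22)*(-57 + 0) = 16928 - 42*(-57) = 16928 + 2394 = 19322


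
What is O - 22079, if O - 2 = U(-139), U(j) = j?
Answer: -22216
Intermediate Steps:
O = -137 (O = 2 - 139 = -137)
O - 22079 = -137 - 22079 = -22216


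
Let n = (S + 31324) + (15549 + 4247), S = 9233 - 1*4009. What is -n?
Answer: -56344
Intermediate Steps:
S = 5224 (S = 9233 - 4009 = 5224)
n = 56344 (n = (5224 + 31324) + (15549 + 4247) = 36548 + 19796 = 56344)
-n = -1*56344 = -56344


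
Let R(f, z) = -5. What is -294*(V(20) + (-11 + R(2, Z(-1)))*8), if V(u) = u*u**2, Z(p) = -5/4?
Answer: -2314368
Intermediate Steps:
Z(p) = -5/4 (Z(p) = -5*1/4 = -5/4)
V(u) = u**3
-294*(V(20) + (-11 + R(2, Z(-1)))*8) = -294*(20**3 + (-11 - 5)*8) = -294*(8000 - 16*8) = -294*(8000 - 128) = -294*7872 = -2314368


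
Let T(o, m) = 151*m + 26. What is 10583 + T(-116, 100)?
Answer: 25709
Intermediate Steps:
T(o, m) = 26 + 151*m
10583 + T(-116, 100) = 10583 + (26 + 151*100) = 10583 + (26 + 15100) = 10583 + 15126 = 25709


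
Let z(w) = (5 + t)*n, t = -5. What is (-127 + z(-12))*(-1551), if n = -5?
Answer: 196977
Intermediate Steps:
z(w) = 0 (z(w) = (5 - 5)*(-5) = 0*(-5) = 0)
(-127 + z(-12))*(-1551) = (-127 + 0)*(-1551) = -127*(-1551) = 196977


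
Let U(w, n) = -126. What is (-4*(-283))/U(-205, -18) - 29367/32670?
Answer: -753383/76230 ≈ -9.8830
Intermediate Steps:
(-4*(-283))/U(-205, -18) - 29367/32670 = -4*(-283)/(-126) - 29367/32670 = 1132*(-1/126) - 29367*1/32670 = -566/63 - 3263/3630 = -753383/76230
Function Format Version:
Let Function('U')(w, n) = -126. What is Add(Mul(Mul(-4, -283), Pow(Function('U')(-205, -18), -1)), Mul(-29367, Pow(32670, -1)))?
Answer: Rational(-753383, 76230) ≈ -9.8830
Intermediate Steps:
Add(Mul(Mul(-4, -283), Pow(Function('U')(-205, -18), -1)), Mul(-29367, Pow(32670, -1))) = Add(Mul(Mul(-4, -283), Pow(-126, -1)), Mul(-29367, Pow(32670, -1))) = Add(Mul(1132, Rational(-1, 126)), Mul(-29367, Rational(1, 32670))) = Add(Rational(-566, 63), Rational(-3263, 3630)) = Rational(-753383, 76230)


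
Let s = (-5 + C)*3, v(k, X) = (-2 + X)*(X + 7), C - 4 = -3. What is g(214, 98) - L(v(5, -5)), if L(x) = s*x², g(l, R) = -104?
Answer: 2248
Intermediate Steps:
C = 1 (C = 4 - 3 = 1)
v(k, X) = (-2 + X)*(7 + X)
s = -12 (s = (-5 + 1)*3 = -4*3 = -12)
L(x) = -12*x²
g(214, 98) - L(v(5, -5)) = -104 - (-12)*(-14 + (-5)² + 5*(-5))² = -104 - (-12)*(-14 + 25 - 25)² = -104 - (-12)*(-14)² = -104 - (-12)*196 = -104 - 1*(-2352) = -104 + 2352 = 2248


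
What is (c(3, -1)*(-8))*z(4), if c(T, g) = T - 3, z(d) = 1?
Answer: 0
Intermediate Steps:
c(T, g) = -3 + T
(c(3, -1)*(-8))*z(4) = ((-3 + 3)*(-8))*1 = (0*(-8))*1 = 0*1 = 0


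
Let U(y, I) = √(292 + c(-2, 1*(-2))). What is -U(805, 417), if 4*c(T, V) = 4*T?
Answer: -√290 ≈ -17.029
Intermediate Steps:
c(T, V) = T (c(T, V) = (4*T)/4 = T)
U(y, I) = √290 (U(y, I) = √(292 - 2) = √290)
-U(805, 417) = -√290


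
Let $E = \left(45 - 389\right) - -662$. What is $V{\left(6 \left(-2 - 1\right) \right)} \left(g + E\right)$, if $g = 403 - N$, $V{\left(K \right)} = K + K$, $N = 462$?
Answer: $-9324$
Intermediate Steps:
$V{\left(K \right)} = 2 K$
$g = -59$ ($g = 403 - 462 = -59$)
$E = 318$ ($E = -344 + 662 = 318$)
$V{\left(6 \left(-2 - 1\right) \right)} \left(g + E\right) = 2 \cdot 6 \left(-2 - 1\right) \left(-59 + 318\right) = 2 \cdot 6 \left(-3\right) 259 = 2 \left(-18\right) 259 = \left(-36\right) 259 = -9324$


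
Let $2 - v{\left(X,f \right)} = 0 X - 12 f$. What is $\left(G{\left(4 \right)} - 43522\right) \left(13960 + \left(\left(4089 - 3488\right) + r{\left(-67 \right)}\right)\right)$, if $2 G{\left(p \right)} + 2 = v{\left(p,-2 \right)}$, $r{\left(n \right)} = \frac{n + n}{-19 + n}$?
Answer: $- \frac{27260555460}{43} \approx -6.3397 \cdot 10^{8}$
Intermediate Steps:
$r{\left(n \right)} = \frac{2 n}{-19 + n}$
$v{\left(X,f \right)} = 2 + 12 f$ ($v{\left(X,f \right)} = 2 - \left(0 X - 12 f\right) = 2 - \left(0 - 12 f\right) = 2 - - 12 f = 2 + 12 f$)
$G{\left(p \right)} = -12$ ($G{\left(p \right)} = -1 + \frac{2 + 12 \left(-2\right)}{2} = -1 + \frac{2 - 24}{2} = -1 + \frac{1}{2} \left(-22\right) = -1 - 11 = -12$)
$\left(G{\left(4 \right)} - 43522\right) \left(13960 + \left(\left(4089 - 3488\right) + r{\left(-67 \right)}\right)\right) = \left(-12 - 43522\right) \left(13960 + \left(\left(4089 - 3488\right) + 2 \left(-67\right) \frac{1}{-19 - 67}\right)\right) = - 43534 \left(13960 + \left(601 + 2 \left(-67\right) \frac{1}{-86}\right)\right) = - 43534 \left(13960 + \left(601 + 2 \left(-67\right) \left(- \frac{1}{86}\right)\right)\right) = - 43534 \left(13960 + \left(601 + \frac{67}{43}\right)\right) = - 43534 \left(13960 + \frac{25910}{43}\right) = \left(-43534\right) \frac{626190}{43} = - \frac{27260555460}{43}$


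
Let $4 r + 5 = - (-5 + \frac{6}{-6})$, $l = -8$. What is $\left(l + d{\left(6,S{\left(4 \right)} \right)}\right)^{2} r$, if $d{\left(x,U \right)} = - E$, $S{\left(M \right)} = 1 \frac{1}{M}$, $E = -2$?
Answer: $9$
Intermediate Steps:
$S{\left(M \right)} = \frac{1}{M}$
$d{\left(x,U \right)} = 2$ ($d{\left(x,U \right)} = \left(-1\right) \left(-2\right) = 2$)
$r = \frac{1}{4}$ ($r = - \frac{5}{4} + \frac{\left(-1\right) \left(-5 + \frac{6}{-6}\right)}{4} = - \frac{5}{4} + \frac{\left(-1\right) \left(-5 + 6 \left(- \frac{1}{6}\right)\right)}{4} = - \frac{5}{4} + \frac{\left(-1\right) \left(-5 - 1\right)}{4} = - \frac{5}{4} + \frac{\left(-1\right) \left(-6\right)}{4} = - \frac{5}{4} + \frac{1}{4} \cdot 6 = - \frac{5}{4} + \frac{3}{2} = \frac{1}{4} \approx 0.25$)
$\left(l + d{\left(6,S{\left(4 \right)} \right)}\right)^{2} r = \left(-8 + 2\right)^{2} \cdot \frac{1}{4} = \left(-6\right)^{2} \cdot \frac{1}{4} = 36 \cdot \frac{1}{4} = 9$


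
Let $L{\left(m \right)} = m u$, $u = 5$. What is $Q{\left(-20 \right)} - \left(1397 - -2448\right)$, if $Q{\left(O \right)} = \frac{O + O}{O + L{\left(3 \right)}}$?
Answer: $-3837$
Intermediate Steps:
$L{\left(m \right)} = 5 m$ ($L{\left(m \right)} = m 5 = 5 m$)
$Q{\left(O \right)} = \frac{2 O}{15 + O}$ ($Q{\left(O \right)} = \frac{O + O}{O + 5 \cdot 3} = \frac{2 O}{O + 15} = \frac{2 O}{15 + O}$)
$Q{\left(-20 \right)} - \left(1397 - -2448\right) = 2 \left(-20\right) \frac{1}{15 - 20} - \left(1397 - -2448\right) = 2 \left(-20\right) \frac{1}{-5} - \left(1397 + 2448\right) = 2 \left(-20\right) \left(- \frac{1}{5}\right) - 3845 = 8 - 3845 = -3837$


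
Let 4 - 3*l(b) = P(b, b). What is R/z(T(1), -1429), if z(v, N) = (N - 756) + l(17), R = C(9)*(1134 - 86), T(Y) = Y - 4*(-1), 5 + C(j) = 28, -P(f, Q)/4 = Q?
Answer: -24104/2161 ≈ -11.154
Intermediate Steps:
P(f, Q) = -4*Q
C(j) = 23 (C(j) = -5 + 28 = 23)
l(b) = 4/3 + 4*b/3 (l(b) = 4/3 - (-4)*b/3 = 4/3 + 4*b/3)
T(Y) = 4 + Y (T(Y) = Y + 4 = 4 + Y)
R = 24104 (R = 23*(1134 - 86) = 23*1048 = 24104)
z(v, N) = -732 + N (z(v, N) = (N - 756) + (4/3 + (4/3)*17) = (-756 + N) + (4/3 + 68/3) = (-756 + N) + 24 = -732 + N)
R/z(T(1), -1429) = 24104/(-732 - 1429) = 24104/(-2161) = 24104*(-1/2161) = -24104/2161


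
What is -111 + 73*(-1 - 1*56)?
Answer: -4272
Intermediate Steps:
-111 + 73*(-1 - 1*56) = -111 + 73*(-1 - 56) = -111 + 73*(-57) = -111 - 4161 = -4272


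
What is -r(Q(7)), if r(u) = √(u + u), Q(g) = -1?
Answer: -I*√2 ≈ -1.4142*I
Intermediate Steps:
r(u) = √2*√u (r(u) = √(2*u) = √2*√u)
-r(Q(7)) = -√2*√(-1) = -√2*I = -I*√2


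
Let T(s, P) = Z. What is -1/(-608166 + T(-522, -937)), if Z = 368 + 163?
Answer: 1/607635 ≈ 1.6457e-6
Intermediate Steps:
Z = 531
T(s, P) = 531
-1/(-608166 + T(-522, -937)) = -1/(-608166 + 531) = -1/(-607635) = -1*(-1/607635) = 1/607635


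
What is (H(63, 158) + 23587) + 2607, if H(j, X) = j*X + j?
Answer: 36211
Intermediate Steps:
H(j, X) = j + X*j (H(j, X) = X*j + j = j + X*j)
(H(63, 158) + 23587) + 2607 = (63*(1 + 158) + 23587) + 2607 = (63*159 + 23587) + 2607 = (10017 + 23587) + 2607 = 33604 + 2607 = 36211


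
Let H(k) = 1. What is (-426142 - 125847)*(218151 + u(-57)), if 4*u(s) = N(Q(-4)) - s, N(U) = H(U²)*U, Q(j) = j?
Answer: -481697064773/4 ≈ -1.2042e+11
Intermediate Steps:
N(U) = U (N(U) = 1*U = U)
u(s) = -1 - s/4 (u(s) = (-4 - s)/4 = -1 - s/4)
(-426142 - 125847)*(218151 + u(-57)) = (-426142 - 125847)*(218151 + (-1 - ¼*(-57))) = -551989*(218151 + (-1 + 57/4)) = -551989*(218151 + 53/4) = -551989*872657/4 = -481697064773/4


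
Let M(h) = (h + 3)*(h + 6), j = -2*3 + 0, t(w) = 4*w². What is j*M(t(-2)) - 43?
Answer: -2551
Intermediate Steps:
j = -6 (j = -6 + 0 = -6)
M(h) = (3 + h)*(6 + h)
j*M(t(-2)) - 43 = -6*(18 + (4*(-2)²)² + 9*(4*(-2)²)) - 43 = -6*(18 + (4*4)² + 9*(4*4)) - 43 = -6*(18 + 16² + 9*16) - 43 = -6*(18 + 256 + 144) - 43 = -6*418 - 43 = -2508 - 43 = -2551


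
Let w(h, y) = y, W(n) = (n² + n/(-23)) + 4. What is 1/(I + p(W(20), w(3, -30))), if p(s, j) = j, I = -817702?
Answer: -1/817732 ≈ -1.2229e-6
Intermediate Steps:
W(n) = 4 + n² - n/23 (W(n) = (n² - n/23) + 4 = 4 + n² - n/23)
1/(I + p(W(20), w(3, -30))) = 1/(-817702 - 30) = 1/(-817732) = -1/817732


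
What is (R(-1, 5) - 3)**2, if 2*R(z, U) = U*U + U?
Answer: 144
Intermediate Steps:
R(z, U) = U/2 + U**2/2 (R(z, U) = (U*U + U)/2 = (U**2 + U)/2 = (U + U**2)/2 = U/2 + U**2/2)
(R(-1, 5) - 3)**2 = ((1/2)*5*(1 + 5) - 3)**2 = ((1/2)*5*6 - 3)**2 = (15 - 3)**2 = 12**2 = 144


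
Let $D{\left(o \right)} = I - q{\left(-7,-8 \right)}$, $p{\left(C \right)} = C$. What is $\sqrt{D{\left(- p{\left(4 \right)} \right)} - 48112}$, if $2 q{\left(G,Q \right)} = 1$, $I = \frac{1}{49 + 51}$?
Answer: $\frac{i \sqrt{4811249}}{10} \approx 219.35 i$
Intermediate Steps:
$I = \frac{1}{100} \approx 0.01$
$q{\left(G,Q \right)} = \frac{1}{2}$ ($q{\left(G,Q \right)} = \frac{1}{2} \cdot 1 = \frac{1}{2}$)
$D{\left(o \right)} = - \frac{49}{100}$ ($D{\left(o \right)} = \frac{1}{100} - \frac{1}{2} = - \frac{49}{100}$)
$\sqrt{D{\left(- p{\left(4 \right)} \right)} - 48112} = \sqrt{- \frac{49}{100} - 48112} = \sqrt{- \frac{4811249}{100}} = \frac{i \sqrt{4811249}}{10}$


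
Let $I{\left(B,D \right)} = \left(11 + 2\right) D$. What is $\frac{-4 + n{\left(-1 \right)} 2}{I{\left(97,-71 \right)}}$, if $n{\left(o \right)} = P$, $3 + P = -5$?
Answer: $\frac{20}{923} \approx 0.021668$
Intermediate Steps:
$I{\left(B,D \right)} = 13 D$
$P = -8$ ($P = -3 - 5 = -8$)
$n{\left(o \right)} = -8$
$\frac{-4 + n{\left(-1 \right)} 2}{I{\left(97,-71 \right)}} = \frac{-4 - 16}{13 \left(-71\right)} = \frac{-4 - 16}{-923} = \left(-20\right) \left(- \frac{1}{923}\right) = \frac{20}{923}$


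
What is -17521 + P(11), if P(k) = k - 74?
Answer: -17584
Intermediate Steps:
P(k) = -74 + k
-17521 + P(11) = -17521 + (-74 + 11) = -17521 - 63 = -17584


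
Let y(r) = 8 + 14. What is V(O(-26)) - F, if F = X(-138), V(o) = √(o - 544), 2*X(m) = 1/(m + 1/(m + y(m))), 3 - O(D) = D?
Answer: 58/16009 + I*√515 ≈ 0.003623 + 22.694*I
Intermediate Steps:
y(r) = 22
O(D) = 3 - D
X(m) = 1/(2*(m + 1/(22 + m))) (X(m) = 1/(2*(m + 1/(m + 22))) = 1/(2*(m + 1/(22 + m))))
V(o) = √(-544 + o)
F = -58/16009 (F = (22 - 138)/(2*(1 + (-138)² + 22*(-138))) = (½)*(-116)/(1 + 19044 - 3036) = (½)*(-116)/16009 = (½)*(1/16009)*(-116) = -58/16009 ≈ -0.0036230)
V(O(-26)) - F = √(-544 + (3 - 1*(-26))) - 1*(-58/16009) = √(-544 + (3 + 26)) + 58/16009 = √(-544 + 29) + 58/16009 = √(-515) + 58/16009 = I*√515 + 58/16009 = 58/16009 + I*√515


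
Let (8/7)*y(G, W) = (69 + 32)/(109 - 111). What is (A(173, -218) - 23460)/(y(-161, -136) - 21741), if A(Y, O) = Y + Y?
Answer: 369824/348563 ≈ 1.0610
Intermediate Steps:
y(G, W) = -707/16 (y(G, W) = 7*((69 + 32)/(109 - 111))/8 = 7*(101/(-2))/8 = 7*(101*(-½))/8 = (7/8)*(-101/2) = -707/16)
A(Y, O) = 2*Y
(A(173, -218) - 23460)/(y(-161, -136) - 21741) = (2*173 - 23460)/(-707/16 - 21741) = (346 - 23460)/(-348563/16) = -23114*(-16/348563) = 369824/348563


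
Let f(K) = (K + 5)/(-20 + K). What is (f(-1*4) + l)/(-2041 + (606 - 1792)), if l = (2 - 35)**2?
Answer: -26135/77448 ≈ -0.33745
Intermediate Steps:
f(K) = (5 + K)/(-20 + K)
l = 1089 (l = (-33)**2 = 1089)
(f(-1*4) + l)/(-2041 + (606 - 1792)) = ((5 - 1*4)/(-20 - 1*4) + 1089)/(-2041 + (606 - 1792)) = ((5 - 4)/(-20 - 4) + 1089)/(-2041 - 1186) = (1/(-24) + 1089)/(-3227) = (-1/24*1 + 1089)*(-1/3227) = (-1/24 + 1089)*(-1/3227) = (26135/24)*(-1/3227) = -26135/77448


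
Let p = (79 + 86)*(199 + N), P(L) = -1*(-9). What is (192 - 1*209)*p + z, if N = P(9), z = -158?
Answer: -583598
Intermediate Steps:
P(L) = 9
N = 9
p = 34320 (p = (79 + 86)*(199 + 9) = 165*208 = 34320)
(192 - 1*209)*p + z = (192 - 1*209)*34320 - 158 = (192 - 209)*34320 - 158 = -17*34320 - 158 = -583440 - 158 = -583598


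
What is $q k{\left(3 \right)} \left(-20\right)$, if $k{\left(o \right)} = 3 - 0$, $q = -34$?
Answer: $2040$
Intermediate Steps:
$k{\left(o \right)} = 3$ ($k{\left(o \right)} = 3 + 0 = 3$)
$q k{\left(3 \right)} \left(-20\right) = \left(-34\right) 3 \left(-20\right) = \left(-102\right) \left(-20\right) = 2040$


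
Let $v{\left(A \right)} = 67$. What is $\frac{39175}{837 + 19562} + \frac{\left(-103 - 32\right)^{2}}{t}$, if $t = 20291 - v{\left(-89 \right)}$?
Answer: $\frac{1164046975}{412549376} \approx 2.8216$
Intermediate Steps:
$t = 20224$ ($t = 20291 - 67 = 20224$)
$\frac{39175}{837 + 19562} + \frac{\left(-103 - 32\right)^{2}}{t} = \frac{39175}{837 + 19562} + \frac{\left(-103 - 32\right)^{2}}{20224} = \frac{39175}{20399} + \left(-135\right)^{2} \cdot \frac{1}{20224} = 39175 \cdot \frac{1}{20399} + 18225 \cdot \frac{1}{20224} = \frac{39175}{20399} + \frac{18225}{20224} = \frac{1164046975}{412549376}$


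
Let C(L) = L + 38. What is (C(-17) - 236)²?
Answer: 46225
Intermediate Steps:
C(L) = 38 + L
(C(-17) - 236)² = ((38 - 17) - 236)² = (21 - 236)² = (-215)² = 46225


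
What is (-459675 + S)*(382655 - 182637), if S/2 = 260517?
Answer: 12272904462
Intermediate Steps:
S = 521034 (S = 2*260517 = 521034)
(-459675 + S)*(382655 - 182637) = (-459675 + 521034)*(382655 - 182637) = 61359*200018 = 12272904462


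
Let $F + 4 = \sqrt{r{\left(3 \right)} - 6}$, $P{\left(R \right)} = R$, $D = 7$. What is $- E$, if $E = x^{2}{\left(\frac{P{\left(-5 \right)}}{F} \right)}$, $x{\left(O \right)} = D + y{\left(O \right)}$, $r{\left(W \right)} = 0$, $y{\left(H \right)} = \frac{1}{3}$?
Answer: $- \frac{484}{9} \approx -53.778$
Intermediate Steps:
$y{\left(H \right)} = \frac{1}{3}$
$F = -4 + i \sqrt{6}$ ($F = -4 + \sqrt{0 - 6} = -4 + \sqrt{-6} = -4 + i \sqrt{6} \approx -4.0 + 2.4495 i$)
$x{\left(O \right)} = \frac{22}{3}$ ($x{\left(O \right)} = 7 + \frac{1}{3} = \frac{22}{3}$)
$E = \frac{484}{9}$ ($E = \left(\frac{22}{3}\right)^{2} = \frac{484}{9} \approx 53.778$)
$- E = \left(-1\right) \frac{484}{9} = - \frac{484}{9}$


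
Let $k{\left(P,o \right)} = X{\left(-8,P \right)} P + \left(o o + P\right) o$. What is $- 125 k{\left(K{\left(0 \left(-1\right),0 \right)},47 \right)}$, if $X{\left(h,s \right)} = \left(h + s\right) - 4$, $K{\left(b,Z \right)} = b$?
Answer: $-12977875$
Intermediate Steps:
$X{\left(h,s \right)} = -4 + h + s$
$k{\left(P,o \right)} = P \left(-12 + P\right) + o \left(P + o^{2}\right)$ ($k{\left(P,o \right)} = \left(-4 - 8 + P\right) P + \left(o o + P\right) o = \left(-12 + P\right) P + \left(o^{2} + P\right) o = P \left(-12 + P\right) + \left(P + o^{2}\right) o = P \left(-12 + P\right) + o \left(P + o^{2}\right)$)
$- 125 k{\left(K{\left(0 \left(-1\right),0 \right)},47 \right)} = - 125 \left(47^{3} + 0 \left(-1\right) 47 + 0 \left(-1\right) \left(-12 + 0 \left(-1\right)\right)\right) = - 125 \left(103823 + 0 \cdot 47 + 0 \left(-12 + 0\right)\right) = - 125 \left(103823 + 0 + 0 \left(-12\right)\right) = - 125 \left(103823 + 0 + 0\right) = \left(-125\right) 103823 = -12977875$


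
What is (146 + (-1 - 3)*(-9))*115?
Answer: 20930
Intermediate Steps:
(146 + (-1 - 3)*(-9))*115 = (146 - 4*(-9))*115 = (146 + 36)*115 = 182*115 = 20930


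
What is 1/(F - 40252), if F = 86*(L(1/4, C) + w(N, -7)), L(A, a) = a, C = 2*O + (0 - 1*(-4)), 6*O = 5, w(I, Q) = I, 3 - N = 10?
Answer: -3/121100 ≈ -2.4773e-5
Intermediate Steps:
N = -7 (N = 3 - 1*10 = 3 - 10 = -7)
O = ⅚ (O = (⅙)*5 = ⅚ ≈ 0.83333)
C = 17/3 (C = 2*(⅚) + (0 - 1*(-4)) = 5/3 + (0 + 4) = 5/3 + 4 = 17/3 ≈ 5.6667)
F = -344/3 (F = 86*(17/3 - 7) = 86*(-4/3) = -344/3 ≈ -114.67)
1/(F - 40252) = 1/(-344/3 - 40252) = 1/(-121100/3) = -3/121100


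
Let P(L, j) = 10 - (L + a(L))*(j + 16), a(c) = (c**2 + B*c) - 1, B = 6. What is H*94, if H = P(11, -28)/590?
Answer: 111578/295 ≈ 378.23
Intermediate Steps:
a(c) = -1 + c**2 + 6*c (a(c) = (c**2 + 6*c) - 1 = -1 + c**2 + 6*c)
P(L, j) = 10 - (16 + j)*(-1 + L**2 + 7*L) (P(L, j) = 10 - (L + (-1 + L**2 + 6*L))*(j + 16) = 10 - (-1 + L**2 + 7*L)*(16 + j) = 10 - (16 + j)*(-1 + L**2 + 7*L))
H = 1187/295 (H = (26 - 28 - 112*11 - 16*11**2 - 1*(-28)*11**2 - 7*11*(-28))/590 = (26 - 28 - 1232 - 16*121 - 1*(-28)*121 + 2156)*(1/590) = (26 - 28 - 1232 - 1936 + 3388 + 2156)*(1/590) = 2374*(1/590) = 1187/295 ≈ 4.0237)
H*94 = (1187/295)*94 = 111578/295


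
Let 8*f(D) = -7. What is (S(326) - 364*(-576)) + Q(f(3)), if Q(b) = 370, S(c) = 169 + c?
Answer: 210529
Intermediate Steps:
f(D) = -7/8 (f(D) = (1/8)*(-7) = -7/8)
(S(326) - 364*(-576)) + Q(f(3)) = ((169 + 326) - 364*(-576)) + 370 = (495 + 209664) + 370 = 210159 + 370 = 210529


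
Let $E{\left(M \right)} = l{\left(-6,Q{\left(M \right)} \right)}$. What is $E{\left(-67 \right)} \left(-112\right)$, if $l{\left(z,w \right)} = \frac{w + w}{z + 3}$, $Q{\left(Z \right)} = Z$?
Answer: $- \frac{15008}{3} \approx -5002.7$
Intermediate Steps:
$l{\left(z,w \right)} = \frac{2 w}{3 + z}$
$E{\left(M \right)} = - \frac{2 M}{3}$ ($E{\left(M \right)} = \frac{2 M}{3 - 6} = \frac{2 M}{-3} = 2 M \left(- \frac{1}{3}\right) = - \frac{2 M}{3}$)
$E{\left(-67 \right)} \left(-112\right) = \left(- \frac{2}{3}\right) \left(-67\right) \left(-112\right) = \frac{134}{3} \left(-112\right) = - \frac{15008}{3}$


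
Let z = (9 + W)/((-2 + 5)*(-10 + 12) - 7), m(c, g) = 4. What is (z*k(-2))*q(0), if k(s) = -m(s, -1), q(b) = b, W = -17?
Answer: 0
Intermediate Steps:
k(s) = -4 (k(s) = -1*4 = -4)
z = 8 (z = (9 - 17)/((-2 + 5)*(-10 + 12) - 7) = -8/(3*2 - 7) = -8/(6 - 7) = -8/(-1) = -8*(-1) = 8)
(z*k(-2))*q(0) = (8*(-4))*0 = -32*0 = 0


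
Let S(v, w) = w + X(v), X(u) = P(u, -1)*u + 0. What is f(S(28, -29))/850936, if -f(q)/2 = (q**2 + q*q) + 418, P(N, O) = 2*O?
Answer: -3717/106367 ≈ -0.034945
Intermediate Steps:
X(u) = -2*u (X(u) = (2*(-1))*u + 0 = -2*u + 0 = -2*u)
S(v, w) = w - 2*v
f(q) = -836 - 4*q**2 (f(q) = -2*((q**2 + q*q) + 418) = -2*((q**2 + q**2) + 418) = -2*(2*q**2 + 418) = -2*(418 + 2*q**2) = -836 - 4*q**2)
f(S(28, -29))/850936 = (-836 - 4*(-29 - 2*28)**2)/850936 = (-836 - 4*(-29 - 56)**2)*(1/850936) = (-836 - 4*(-85)**2)*(1/850936) = (-836 - 4*7225)*(1/850936) = (-836 - 28900)*(1/850936) = -29736*1/850936 = -3717/106367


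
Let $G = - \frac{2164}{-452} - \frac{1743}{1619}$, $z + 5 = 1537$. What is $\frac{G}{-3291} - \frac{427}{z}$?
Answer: $- \frac{258127657819}{922384379964} \approx -0.27985$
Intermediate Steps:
$z = 1532$ ($z = -5 + 1537 = 1532$)
$G = \frac{678920}{182947}$ ($G = \left(-2164\right) \left(- \frac{1}{452}\right) - \frac{1743}{1619} = \frac{541}{113} - \frac{1743}{1619} = \frac{678920}{182947} \approx 3.711$)
$\frac{G}{-3291} - \frac{427}{z} = \frac{678920}{182947 \left(-3291\right)} - \frac{427}{1532} = \frac{678920}{182947} \left(- \frac{1}{3291}\right) - \frac{427}{1532} = - \frac{678920}{602078577} - \frac{427}{1532} = - \frac{258127657819}{922384379964}$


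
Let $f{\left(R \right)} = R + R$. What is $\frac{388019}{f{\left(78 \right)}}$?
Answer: $\frac{388019}{156} \approx 2487.3$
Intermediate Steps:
$f{\left(R \right)} = 2 R$
$\frac{388019}{f{\left(78 \right)}} = \frac{388019}{2 \cdot 78} = \frac{388019}{156}$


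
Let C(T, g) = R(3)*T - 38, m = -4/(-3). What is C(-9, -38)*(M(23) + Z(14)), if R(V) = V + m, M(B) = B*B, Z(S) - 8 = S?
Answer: -42427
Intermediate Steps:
m = 4/3 (m = -4*(-⅓) = 4/3 ≈ 1.3333)
Z(S) = 8 + S
M(B) = B²
R(V) = 4/3 + V (R(V) = V + 4/3 = 4/3 + V)
C(T, g) = -38 + 13*T/3 (C(T, g) = (4/3 + 3)*T - 38 = 13*T/3 - 38 = -38 + 13*T/3)
C(-9, -38)*(M(23) + Z(14)) = (-38 + (13/3)*(-9))*(23² + (8 + 14)) = (-38 - 39)*(529 + 22) = -77*551 = -42427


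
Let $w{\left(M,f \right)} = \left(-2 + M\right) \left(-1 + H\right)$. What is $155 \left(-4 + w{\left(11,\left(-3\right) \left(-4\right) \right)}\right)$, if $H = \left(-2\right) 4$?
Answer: $-13175$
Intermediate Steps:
$H = -8$
$w{\left(M,f \right)} = 18 - 9 M$ ($w{\left(M,f \right)} = \left(-2 + M\right) \left(-1 - 8\right) = \left(-2 + M\right) \left(-9\right) = 18 - 9 M$)
$155 \left(-4 + w{\left(11,\left(-3\right) \left(-4\right) \right)}\right) = 155 \left(-4 + \left(18 - 99\right)\right) = 155 \left(-4 - 81\right) = 155 \left(-85\right) = -13175$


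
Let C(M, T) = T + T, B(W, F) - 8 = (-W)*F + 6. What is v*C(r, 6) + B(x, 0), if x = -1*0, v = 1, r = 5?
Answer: 26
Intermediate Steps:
x = 0
B(W, F) = 14 - F*W (B(W, F) = 8 + ((-W)*F + 6) = 8 + (-F*W + 6) = 8 + (6 - F*W) = 14 - F*W)
C(M, T) = 2*T
v*C(r, 6) + B(x, 0) = 1*(2*6) + (14 - 1*0*0) = 1*12 + (14 + 0) = 12 + 14 = 26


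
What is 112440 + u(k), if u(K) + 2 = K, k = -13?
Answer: 112425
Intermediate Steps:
u(K) = -2 + K
112440 + u(k) = 112440 + (-2 - 13) = 112440 - 15 = 112425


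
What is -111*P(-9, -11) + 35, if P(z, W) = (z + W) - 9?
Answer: 3254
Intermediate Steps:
P(z, W) = -9 + W + z (P(z, W) = (W + z) - 9 = -9 + W + z)
-111*P(-9, -11) + 35 = -111*(-9 - 11 - 9) + 35 = -111*(-29) + 35 = 3219 + 35 = 3254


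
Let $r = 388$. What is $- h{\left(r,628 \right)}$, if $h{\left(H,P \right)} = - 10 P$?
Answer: $6280$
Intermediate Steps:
$- h{\left(r,628 \right)} = - \left(-10\right) 628 = \left(-1\right) \left(-6280\right) = 6280$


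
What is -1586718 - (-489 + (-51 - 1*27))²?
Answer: -1908207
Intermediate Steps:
-1586718 - (-489 + (-51 - 1*27))² = -1586718 - (-489 + (-51 - 27))² = -1586718 - (-489 - 78)² = -1586718 - 1*(-567)² = -1586718 - 1*321489 = -1586718 - 321489 = -1908207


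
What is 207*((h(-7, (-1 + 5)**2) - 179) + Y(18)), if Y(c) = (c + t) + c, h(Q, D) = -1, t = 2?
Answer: -29394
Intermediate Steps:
Y(c) = 2 + 2*c (Y(c) = (c + 2) + c = (2 + c) + c = 2 + 2*c)
207*((h(-7, (-1 + 5)**2) - 179) + Y(18)) = 207*((-1 - 179) + (2 + 2*18)) = 207*(-180 + (2 + 36)) = 207*(-180 + 38) = 207*(-142) = -29394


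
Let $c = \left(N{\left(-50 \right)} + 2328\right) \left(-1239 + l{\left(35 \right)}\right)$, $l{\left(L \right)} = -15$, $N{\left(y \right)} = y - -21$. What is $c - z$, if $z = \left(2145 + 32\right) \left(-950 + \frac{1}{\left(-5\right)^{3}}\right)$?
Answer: $- \frac{101847323}{125} \approx -8.1478 \cdot 10^{5}$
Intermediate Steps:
$N{\left(y \right)} = 21 + y$ ($N{\left(y \right)} = y + 21 = 21 + y$)
$c = -2882946$ ($c = \left(\left(21 - 50\right) + 2328\right) \left(-1239 - 15\right) = \left(-29 + 2328\right) \left(-1254\right) = 2299 \left(-1254\right) = -2882946$)
$z = - \frac{258520927}{125}$ ($z = 2177 \left(-950 + \frac{1}{-125}\right) = 2177 \left(-950 - \frac{1}{125}\right) = 2177 \left(- \frac{118751}{125}\right) = - \frac{258520927}{125} \approx -2.0682 \cdot 10^{6}$)
$c - z = -2882946 - - \frac{258520927}{125} = -2882946 + \frac{258520927}{125} = - \frac{101847323}{125}$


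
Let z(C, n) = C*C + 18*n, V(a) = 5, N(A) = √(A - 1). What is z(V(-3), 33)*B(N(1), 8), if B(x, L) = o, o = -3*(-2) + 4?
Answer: 6190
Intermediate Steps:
N(A) = √(-1 + A)
o = 10 (o = 6 + 4 = 10)
B(x, L) = 10
z(C, n) = C² + 18*n
z(V(-3), 33)*B(N(1), 8) = (5² + 18*33)*10 = (25 + 594)*10 = 619*10 = 6190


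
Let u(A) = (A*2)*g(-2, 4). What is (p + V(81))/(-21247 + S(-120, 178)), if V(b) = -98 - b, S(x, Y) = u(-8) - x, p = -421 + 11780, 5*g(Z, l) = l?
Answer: -55900/105699 ≈ -0.52886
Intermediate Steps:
g(Z, l) = l/5
u(A) = 8*A/5 (u(A) = (A*2)*((⅕)*4) = (2*A)*(⅘) = 8*A/5)
p = 11359
S(x, Y) = -64/5 - x (S(x, Y) = (8/5)*(-8) - x = -64/5 - x)
(p + V(81))/(-21247 + S(-120, 178)) = (11359 + (-98 - 1*81))/(-21247 + (-64/5 - 1*(-120))) = (11359 + (-98 - 81))/(-21247 + (-64/5 + 120)) = (11359 - 179)/(-21247 + 536/5) = 11180/(-105699/5) = 11180*(-5/105699) = -55900/105699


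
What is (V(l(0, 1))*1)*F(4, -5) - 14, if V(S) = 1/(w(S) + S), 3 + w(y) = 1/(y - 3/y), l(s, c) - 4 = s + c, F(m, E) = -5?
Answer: -796/49 ≈ -16.245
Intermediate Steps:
l(s, c) = 4 + c + s (l(s, c) = 4 + (s + c) = 4 + (c + s) = 4 + c + s)
w(y) = -3 + 1/(y - 3/y)
V(S) = 1/(S + (9 + S - 3*S²)/(-3 + S²)) (V(S) = 1/((9 + S - 3*S²)/(-3 + S²) + S) = 1/(S + (9 + S - 3*S²)/(-3 + S²)))
(V(l(0, 1))*1)*F(4, -5) - 14 = (((-3 + (4 + 1 + 0)²)/(9 + (4 + 1 + 0)³ - 3*(4 + 1 + 0)² - 2*(4 + 1 + 0)))*1)*(-5) - 14 = (((-3 + 5²)/(9 + 5³ - 3*5² - 2*5))*1)*(-5) - 14 = (((-3 + 25)/(9 + 125 - 3*25 - 10))*1)*(-5) - 14 = ((22/(9 + 125 - 75 - 10))*1)*(-5) - 14 = ((22/49)*1)*(-5) - 14 = (22/49)*(-5) - 14 = -110/49 - 14 = -796/49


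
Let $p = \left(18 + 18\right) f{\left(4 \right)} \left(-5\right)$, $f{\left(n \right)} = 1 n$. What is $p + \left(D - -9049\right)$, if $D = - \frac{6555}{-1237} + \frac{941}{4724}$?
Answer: $\frac{48703374289}{5843588} \approx 8334.5$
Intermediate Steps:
$f{\left(n \right)} = n$
$D = \frac{32129837}{5843588}$ ($D = \left(-6555\right) \left(- \frac{1}{1237}\right) + 941 \cdot \frac{1}{4724} = \frac{6555}{1237} + \frac{941}{4724} = \frac{32129837}{5843588} \approx 5.4983$)
$p = -720$ ($p = \left(18 + 18\right) 4 \left(-5\right) = 36 \cdot 4 \left(-5\right) = 144 \left(-5\right) = -720$)
$p + \left(D - -9049\right) = -720 + \left(\frac{32129837}{5843588} - -9049\right) = -720 + \left(\frac{32129837}{5843588} + 9049\right) = -720 + \frac{52910757649}{5843588} = \frac{48703374289}{5843588}$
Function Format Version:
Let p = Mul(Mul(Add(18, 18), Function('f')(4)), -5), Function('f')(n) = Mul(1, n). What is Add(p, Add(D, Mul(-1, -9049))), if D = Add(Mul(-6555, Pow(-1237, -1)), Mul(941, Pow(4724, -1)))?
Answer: Rational(48703374289, 5843588) ≈ 8334.5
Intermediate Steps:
Function('f')(n) = n
D = Rational(32129837, 5843588) (D = Add(Mul(-6555, Rational(-1, 1237)), Mul(941, Rational(1, 4724))) = Add(Rational(6555, 1237), Rational(941, 4724)) = Rational(32129837, 5843588) ≈ 5.4983)
p = -720 (p = Mul(Mul(Add(18, 18), 4), -5) = Mul(Mul(36, 4), -5) = Mul(144, -5) = -720)
Add(p, Add(D, Mul(-1, -9049))) = Add(-720, Add(Rational(32129837, 5843588), Mul(-1, -9049))) = Add(-720, Add(Rational(32129837, 5843588), 9049)) = Add(-720, Rational(52910757649, 5843588)) = Rational(48703374289, 5843588)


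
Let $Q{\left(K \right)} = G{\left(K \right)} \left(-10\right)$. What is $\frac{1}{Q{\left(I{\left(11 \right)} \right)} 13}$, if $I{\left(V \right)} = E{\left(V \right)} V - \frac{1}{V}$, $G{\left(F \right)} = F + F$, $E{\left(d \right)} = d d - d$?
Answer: $- \frac{11}{3460340} \approx -3.1789 \cdot 10^{-6}$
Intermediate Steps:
$E{\left(d \right)} = d^{2} - d$
$G{\left(F \right)} = 2 F$
$I{\left(V \right)} = - \frac{1}{V} + V^{2} \left(-1 + V\right)$ ($I{\left(V \right)} = V \left(-1 + V\right) V - \frac{1}{V} = V^{2} \left(-1 + V\right) - \frac{1}{V} = - \frac{1}{V} + V^{2} \left(-1 + V\right)$)
$Q{\left(K \right)} = - 20 K$ ($Q{\left(K \right)} = 2 K \left(-10\right) = - 20 K$)
$\frac{1}{Q{\left(I{\left(11 \right)} \right)} 13} = \frac{1}{- 20 \frac{-1 + 11^{3} \left(-1 + 11\right)}{11} \cdot 13} = \frac{1}{- 20 \frac{-1 + 1331 \cdot 10}{11} \cdot 13} = \frac{1}{- 20 \frac{-1 + 13310}{11} \cdot 13} = \frac{1}{- 20 \cdot \frac{1}{11} \cdot 13309 \cdot 13} = \frac{1}{\left(-20\right) \frac{13309}{11} \cdot 13} = \frac{1}{\left(- \frac{266180}{11}\right) 13} = \frac{1}{- \frac{3460340}{11}} = - \frac{11}{3460340}$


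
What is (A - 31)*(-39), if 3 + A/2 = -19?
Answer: 2925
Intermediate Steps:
A = -44 (A = -6 + 2*(-19) = -6 - 38 = -44)
(A - 31)*(-39) = (-44 - 31)*(-39) = -75*(-39) = 2925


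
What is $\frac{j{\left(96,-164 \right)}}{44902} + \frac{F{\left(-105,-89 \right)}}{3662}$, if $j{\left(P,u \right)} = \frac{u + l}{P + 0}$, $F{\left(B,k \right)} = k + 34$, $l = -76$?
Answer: $- \frac{2478765}{164431124} \approx -0.015075$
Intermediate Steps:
$F{\left(B,k \right)} = 34 + k$
$j{\left(P,u \right)} = \frac{-76 + u}{P}$ ($j{\left(P,u \right)} = \frac{u - 76}{P + 0} = \frac{-76 + u}{P}$)
$\frac{j{\left(96,-164 \right)}}{44902} + \frac{F{\left(-105,-89 \right)}}{3662} = \frac{\frac{1}{96} \left(-76 - 164\right)}{44902} + \frac{34 - 89}{3662} = \frac{1}{96} \left(-240\right) \frac{1}{44902} - \frac{55}{3662} = \left(- \frac{5}{2}\right) \frac{1}{44902} - \frac{55}{3662} = - \frac{5}{89804} - \frac{55}{3662} = - \frac{2478765}{164431124}$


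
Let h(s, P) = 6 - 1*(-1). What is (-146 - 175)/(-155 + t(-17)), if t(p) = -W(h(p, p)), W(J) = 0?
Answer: 321/155 ≈ 2.0710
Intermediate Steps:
h(s, P) = 7 (h(s, P) = 6 + 1 = 7)
t(p) = 0 (t(p) = -1*0 = 0)
(-146 - 175)/(-155 + t(-17)) = (-146 - 175)/(-155 + 0) = -321/(-155) = -321*(-1/155) = 321/155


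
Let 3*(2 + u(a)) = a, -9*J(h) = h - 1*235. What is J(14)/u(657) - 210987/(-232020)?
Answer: 51481559/50348340 ≈ 1.0225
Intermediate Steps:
J(h) = 235/9 - h/9 (J(h) = -(h - 1*235)/9 = -(h - 235)/9 = -(-235 + h)/9 = 235/9 - h/9)
u(a) = -2 + a/3
J(14)/u(657) - 210987/(-232020) = (235/9 - ⅑*14)/(-2 + (⅓)*657) - 210987/(-232020) = (235/9 - 14/9)/(-2 + 219) - 210987*(-1/232020) = (221/9)/217 + 23443/25780 = (221/9)*(1/217) + 23443/25780 = 221/1953 + 23443/25780 = 51481559/50348340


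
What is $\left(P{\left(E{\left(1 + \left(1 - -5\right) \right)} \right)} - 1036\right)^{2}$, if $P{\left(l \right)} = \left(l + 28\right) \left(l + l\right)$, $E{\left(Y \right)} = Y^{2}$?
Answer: $42380100$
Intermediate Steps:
$P{\left(l \right)} = 2 l \left(28 + l\right)$ ($P{\left(l \right)} = \left(28 + l\right) 2 l = 2 l \left(28 + l\right)$)
$\left(P{\left(E{\left(1 + \left(1 - -5\right) \right)} \right)} - 1036\right)^{2} = \left(2 \left(1 + \left(1 - -5\right)\right)^{2} \left(28 + \left(1 + \left(1 - -5\right)\right)^{2}\right) - 1036\right)^{2} = \left(2 \left(1 + \left(1 + 5\right)\right)^{2} \left(28 + \left(1 + \left(1 + 5\right)\right)^{2}\right) - 1036\right)^{2} = \left(2 \left(1 + 6\right)^{2} \left(28 + \left(1 + 6\right)^{2}\right) - 1036\right)^{2} = \left(2 \cdot 7^{2} \left(28 + 7^{2}\right) - 1036\right)^{2} = \left(2 \cdot 49 \left(28 + 49\right) - 1036\right)^{2} = \left(2 \cdot 49 \cdot 77 - 1036\right)^{2} = \left(7546 - 1036\right)^{2} = 6510^{2} = 42380100$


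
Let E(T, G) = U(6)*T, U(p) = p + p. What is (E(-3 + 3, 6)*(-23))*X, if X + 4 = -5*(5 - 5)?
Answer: 0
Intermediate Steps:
U(p) = 2*p
E(T, G) = 12*T (E(T, G) = (2*6)*T = 12*T)
X = -4 (X = -4 - 5*(5 - 5) = -4 - 5*0 = -4 + 0 = -4)
(E(-3 + 3, 6)*(-23))*X = ((12*(-3 + 3))*(-23))*(-4) = ((12*0)*(-23))*(-4) = (0*(-23))*(-4) = 0*(-4) = 0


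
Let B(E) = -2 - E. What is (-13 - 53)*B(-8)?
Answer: -396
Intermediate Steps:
(-13 - 53)*B(-8) = (-13 - 53)*(-2 - 1*(-8)) = -66*(-2 + 8) = -66*6 = -396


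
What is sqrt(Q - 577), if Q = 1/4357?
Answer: 6*I*sqrt(304262381)/4357 ≈ 24.021*I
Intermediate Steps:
Q = 1/4357 ≈ 0.00022952
sqrt(Q - 577) = sqrt(1/4357 - 577) = sqrt(-2513988/4357) = 6*I*sqrt(304262381)/4357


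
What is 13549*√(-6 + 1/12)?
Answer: 13549*I*√213/6 ≈ 32957.0*I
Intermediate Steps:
13549*√(-6 + 1/12) = 13549*√(-71/12) = 13549*(I*√213/6) = 13549*I*√213/6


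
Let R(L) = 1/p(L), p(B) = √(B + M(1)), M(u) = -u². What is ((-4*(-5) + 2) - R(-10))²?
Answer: (242 + I*√11)²/121 ≈ 483.91 + 13.266*I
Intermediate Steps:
p(B) = √(-1 + B) (p(B) = √(B - 1*1²) = √(B - 1*1) = √(B - 1) = √(-1 + B))
R(L) = (-1 + L)^(-½) (R(L) = 1/(√(-1 + L)) = (-1 + L)^(-½))
((-4*(-5) + 2) - R(-10))² = ((-4*(-5) + 2) - 1/√(-1 - 10))² = ((20 + 2) - 1/√(-11))² = (22 - (-1)*I*√11/11)² = (22 + I*√11/11)²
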